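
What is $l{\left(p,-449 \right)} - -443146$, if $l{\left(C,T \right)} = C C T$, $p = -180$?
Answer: $-14104454$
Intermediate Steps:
$l{\left(C,T \right)} = T C^{2}$ ($l{\left(C,T \right)} = C^{2} T = T C^{2}$)
$l{\left(p,-449 \right)} - -443146 = - 449 \left(-180\right)^{2} - -443146 = \left(-449\right) 32400 + 443146 = -14547600 + 443146 = -14104454$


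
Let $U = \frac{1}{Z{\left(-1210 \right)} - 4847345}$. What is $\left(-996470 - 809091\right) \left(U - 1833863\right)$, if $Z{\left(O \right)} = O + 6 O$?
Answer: $\frac{16078339179938467106}{4855815} \approx 3.3112 \cdot 10^{12}$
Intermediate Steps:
$Z{\left(O \right)} = 7 O$
$U = - \frac{1}{4855815}$ ($U = \frac{1}{7 \left(-1210\right) - 4847345} = \frac{1}{-8470 - 4847345} = \frac{1}{-4855815} = - \frac{1}{4855815} \approx -2.0594 \cdot 10^{-7}$)
$\left(-996470 - 809091\right) \left(U - 1833863\right) = \left(-996470 - 809091\right) \left(- \frac{1}{4855815} - 1833863\right) = \left(-1805561\right) \left(- \frac{8904899463346}{4855815}\right) = \frac{16078339179938467106}{4855815}$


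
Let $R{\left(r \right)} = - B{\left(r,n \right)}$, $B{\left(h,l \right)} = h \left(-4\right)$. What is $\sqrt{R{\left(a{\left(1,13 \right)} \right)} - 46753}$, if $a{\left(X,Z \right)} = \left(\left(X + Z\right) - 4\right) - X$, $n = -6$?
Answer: $i \sqrt{46717} \approx 216.14 i$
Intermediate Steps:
$B{\left(h,l \right)} = - 4 h$
$a{\left(X,Z \right)} = -4 + Z$ ($a{\left(X,Z \right)} = \left(-4 + X + Z\right) - X = -4 + Z$)
$R{\left(r \right)} = 4 r$ ($R{\left(r \right)} = - \left(-4\right) r = 4 r$)
$\sqrt{R{\left(a{\left(1,13 \right)} \right)} - 46753} = \sqrt{4 \left(-4 + 13\right) - 46753} = \sqrt{4 \cdot 9 - 46753} = \sqrt{36 - 46753} = \sqrt{-46717} = i \sqrt{46717}$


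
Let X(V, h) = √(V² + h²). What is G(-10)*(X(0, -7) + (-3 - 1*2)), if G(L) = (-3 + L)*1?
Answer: -26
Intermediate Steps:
G(L) = -3 + L
G(-10)*(X(0, -7) + (-3 - 1*2)) = (-3 - 10)*(√(0² + (-7)²) + (-3 - 1*2)) = -13*(√(0 + 49) + (-3 - 2)) = -13*(√49 - 5) = -13*(7 - 5) = -13*2 = -26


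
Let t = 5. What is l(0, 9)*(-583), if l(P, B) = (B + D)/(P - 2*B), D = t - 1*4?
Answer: 2915/9 ≈ 323.89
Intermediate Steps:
D = 1 (D = 5 - 1*4 = 5 - 4 = 1)
l(P, B) = (1 + B)/(P - 2*B) (l(P, B) = (B + 1)/(P - 2*B) = (1 + B)/(P - 2*B))
l(0, 9)*(-583) = ((-1 - 1*9)/(-1*0 + 2*9))*(-583) = ((-1 - 9)/(0 + 18))*(-583) = (-10/18)*(-583) = ((1/18)*(-10))*(-583) = -5/9*(-583) = 2915/9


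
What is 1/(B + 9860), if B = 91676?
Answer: 1/101536 ≈ 9.8487e-6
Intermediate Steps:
1/(B + 9860) = 1/(91676 + 9860) = 1/101536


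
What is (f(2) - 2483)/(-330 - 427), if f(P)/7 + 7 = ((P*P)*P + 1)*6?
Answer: 2154/757 ≈ 2.8454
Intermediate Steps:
f(P) = -7 + 42*P³ (f(P) = -49 + 7*(((P*P)*P + 1)*6) = -49 + 7*((P²*P + 1)*6) = -49 + 7*((P³ + 1)*6) = -49 + 7*((1 + P³)*6) = -49 + 7*(6 + 6*P³) = -49 + (42 + 42*P³) = -7 + 42*P³)
(f(2) - 2483)/(-330 - 427) = ((-7 + 42*2³) - 2483)/(-330 - 427) = ((-7 + 42*8) - 2483)/(-757) = ((-7 + 336) - 2483)*(-1/757) = (329 - 2483)*(-1/757) = -2154*(-1/757) = 2154/757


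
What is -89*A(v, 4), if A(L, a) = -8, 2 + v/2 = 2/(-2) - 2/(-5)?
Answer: 712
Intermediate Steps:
v = -26/5 (v = -4 + 2*(2/(-2) - 2/(-5)) = -4 + 2*(2*(-1/2) - 2*(-1/5)) = -4 + 2*(-1 + 2/5) = -4 + 2*(-3/5) = -4 - 6/5 = -26/5 ≈ -5.2000)
-89*A(v, 4) = -89*(-8) = 712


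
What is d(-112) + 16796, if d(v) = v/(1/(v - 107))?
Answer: 41324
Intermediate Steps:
d(v) = v*(-107 + v) (d(v) = v/(1/(-107 + v)) = v*(-107 + v))
d(-112) + 16796 = -112*(-107 - 112) + 16796 = -112*(-219) + 16796 = 24528 + 16796 = 41324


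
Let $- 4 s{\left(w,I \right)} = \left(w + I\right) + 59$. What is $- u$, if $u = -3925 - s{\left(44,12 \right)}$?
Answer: $\frac{15585}{4} \approx 3896.3$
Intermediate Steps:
$s{\left(w,I \right)} = - \frac{59}{4} - \frac{I}{4} - \frac{w}{4}$ ($s{\left(w,I \right)} = - \frac{\left(w + I\right) + 59}{4} = - \frac{\left(I + w\right) + 59}{4} = - \frac{59 + I + w}{4} = - \frac{59}{4} - \frac{I}{4} - \frac{w}{4}$)
$u = - \frac{15585}{4}$ ($u = -3925 - \left(- \frac{59}{4} - 3 - 11\right) = -3925 - - \frac{115}{4} = -3925 + \frac{115}{4} = - \frac{15585}{4} \approx -3896.3$)
$- u = \left(-1\right) \left(- \frac{15585}{4}\right) = \frac{15585}{4}$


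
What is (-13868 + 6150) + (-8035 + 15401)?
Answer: -352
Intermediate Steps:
(-13868 + 6150) + (-8035 + 15401) = -7718 + 7366 = -352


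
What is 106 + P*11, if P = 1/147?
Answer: 15593/147 ≈ 106.07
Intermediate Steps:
P = 1/147 ≈ 0.0068027
106 + P*11 = 106 + (1/147)*11 = 106 + 11/147 = 15593/147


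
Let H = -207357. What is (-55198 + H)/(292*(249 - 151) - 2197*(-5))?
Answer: -262555/39601 ≈ -6.6300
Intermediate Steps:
(-55198 + H)/(292*(249 - 151) - 2197*(-5)) = (-55198 - 207357)/(292*(249 - 151) - 2197*(-5)) = -262555/(292*98 + 10985) = -262555/(28616 + 10985) = -262555/39601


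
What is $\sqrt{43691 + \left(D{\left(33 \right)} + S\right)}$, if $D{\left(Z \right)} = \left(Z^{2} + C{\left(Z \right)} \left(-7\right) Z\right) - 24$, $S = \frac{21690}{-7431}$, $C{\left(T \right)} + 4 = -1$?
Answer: $\frac{\sqrt{281670363209}}{2477} \approx 214.26$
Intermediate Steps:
$C{\left(T \right)} = -5$ ($C{\left(T \right)} = -4 - 1 = -5$)
$S = - \frac{7230}{2477}$ ($S = 21690 \left(- \frac{1}{7431}\right) = - \frac{7230}{2477} \approx -2.9189$)
$D{\left(Z \right)} = -24 + Z^{2} + 35 Z$ ($D{\left(Z \right)} = \left(Z^{2} + \left(-5\right) \left(-7\right) Z\right) - 24 = \left(Z^{2} + 35 Z\right) - 24 = -24 + Z^{2} + 35 Z$)
$\sqrt{43691 + \left(D{\left(33 \right)} + S\right)} = \sqrt{43691 + \left(\left(-24 + 33^{2} + 35 \cdot 33\right) - \frac{7230}{2477}\right)} = \sqrt{43691 + \left(\left(-24 + 1089 + 1155\right) - \frac{7230}{2477}\right)} = \sqrt{43691 + \left(2220 - \frac{7230}{2477}\right)} = \sqrt{43691 + \frac{5491710}{2477}} = \sqrt{\frac{113714317}{2477}} = \frac{\sqrt{281670363209}}{2477}$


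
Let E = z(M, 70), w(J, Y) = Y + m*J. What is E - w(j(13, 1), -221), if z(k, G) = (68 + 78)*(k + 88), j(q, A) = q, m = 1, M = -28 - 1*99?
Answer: -5486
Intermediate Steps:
M = -127 (M = -28 - 99 = -127)
w(J, Y) = J + Y (w(J, Y) = Y + 1*J = Y + J = J + Y)
z(k, G) = 12848 + 146*k (z(k, G) = 146*(88 + k) = 12848 + 146*k)
E = -5694 (E = 12848 + 146*(-127) = 12848 - 18542 = -5694)
E - w(j(13, 1), -221) = -5694 - (13 - 221) = -5694 - 1*(-208) = -5694 + 208 = -5486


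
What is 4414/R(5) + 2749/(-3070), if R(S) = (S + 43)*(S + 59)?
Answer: 1276513/2357760 ≈ 0.54141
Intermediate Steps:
R(S) = (43 + S)*(59 + S)
4414/R(5) + 2749/(-3070) = 4414/(2537 + 5**2 + 102*5) + 2749/(-3070) = 4414/(2537 + 25 + 510) + 2749*(-1/3070) = 4414/3072 - 2749/3070 = 4414*(1/3072) - 2749/3070 = 2207/1536 - 2749/3070 = 1276513/2357760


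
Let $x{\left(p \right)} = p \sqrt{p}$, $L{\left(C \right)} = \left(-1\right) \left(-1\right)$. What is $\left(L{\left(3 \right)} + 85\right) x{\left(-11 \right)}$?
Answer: $- 946 i \sqrt{11} \approx - 3137.5 i$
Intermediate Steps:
$L{\left(C \right)} = 1$
$x{\left(p \right)} = p^{\frac{3}{2}}$
$\left(L{\left(3 \right)} + 85\right) x{\left(-11 \right)} = \left(1 + 85\right) \left(-11\right)^{\frac{3}{2}} = 86 \left(- 11 i \sqrt{11}\right) = - 946 i \sqrt{11}$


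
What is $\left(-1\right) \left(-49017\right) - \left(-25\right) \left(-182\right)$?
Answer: $44467$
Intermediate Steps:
$\left(-1\right) \left(-49017\right) - \left(-25\right) \left(-182\right) = 49017 - 4550 = 44467$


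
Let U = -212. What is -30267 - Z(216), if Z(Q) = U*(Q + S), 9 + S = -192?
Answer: -27087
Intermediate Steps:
S = -201 (S = -9 - 192 = -201)
Z(Q) = 42612 - 212*Q (Z(Q) = -212*(Q - 201) = -212*(-201 + Q) = 42612 - 212*Q)
-30267 - Z(216) = -30267 - (42612 - 212*216) = -30267 - (42612 - 45792) = -30267 - 1*(-3180) = -30267 + 3180 = -27087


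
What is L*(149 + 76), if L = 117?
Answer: 26325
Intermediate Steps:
L*(149 + 76) = 117*(149 + 76) = 117*225 = 26325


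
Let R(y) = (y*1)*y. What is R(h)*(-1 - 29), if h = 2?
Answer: -120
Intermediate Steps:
R(y) = y**2 (R(y) = y*y = y**2)
R(h)*(-1 - 29) = 2**2*(-1 - 29) = 4*(-30) = -120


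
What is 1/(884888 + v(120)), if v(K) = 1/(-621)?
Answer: 621/549515447 ≈ 1.1301e-6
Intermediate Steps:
v(K) = -1/621
1/(884888 + v(120)) = 1/(884888 - 1/621) = 1/(549515447/621) = 621/549515447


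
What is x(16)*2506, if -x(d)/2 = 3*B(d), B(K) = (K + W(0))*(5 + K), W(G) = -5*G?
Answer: -5052096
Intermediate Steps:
B(K) = K*(5 + K) (B(K) = (K - 5*0)*(5 + K) = (K + 0)*(5 + K) = K*(5 + K))
x(d) = -6*d*(5 + d)
x(16)*2506 = (6*16*(-5 - 1*16))*2506 = (6*16*(-5 - 16))*2506 = (6*16*(-21))*2506 = -2016*2506 = -5052096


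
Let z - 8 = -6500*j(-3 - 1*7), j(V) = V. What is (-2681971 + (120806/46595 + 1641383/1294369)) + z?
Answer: -157831745984081166/60311123555 ≈ -2.6170e+6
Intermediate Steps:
z = 65008 (z = 8 - 6500*(-3 - 1*7) = 8 - 6500*(-3 - 7) = 8 - 6500*(-10) = 8 + 65000 = 65008)
(-2681971 + (120806/46595 + 1641383/1294369)) + z = (-2681971 + (120806/46595 + 1641383/1294369)) + 65008 = (-2681971 + 232847782299/60311123555) + 65008 = -161752451504144606/60311123555 + 65008 = -157831745984081166/60311123555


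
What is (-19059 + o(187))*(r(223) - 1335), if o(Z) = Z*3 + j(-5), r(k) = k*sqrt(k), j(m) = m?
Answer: 24701505 - 4126169*sqrt(223) ≈ -3.6915e+7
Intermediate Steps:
r(k) = k**(3/2)
o(Z) = -5 + 3*Z (o(Z) = Z*3 - 5 = 3*Z - 5 = -5 + 3*Z)
(-19059 + o(187))*(r(223) - 1335) = (-19059 + (-5 + 3*187))*(223**(3/2) - 1335) = (-19059 + (-5 + 561))*(223*sqrt(223) - 1335) = (-19059 + 556)*(-1335 + 223*sqrt(223)) = -18503*(-1335 + 223*sqrt(223)) = 24701505 - 4126169*sqrt(223)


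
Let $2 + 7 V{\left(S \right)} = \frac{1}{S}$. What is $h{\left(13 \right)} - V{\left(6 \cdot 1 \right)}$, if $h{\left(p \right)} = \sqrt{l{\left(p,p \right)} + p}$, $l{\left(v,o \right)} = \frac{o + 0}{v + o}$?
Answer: $\frac{11}{42} + \frac{3 \sqrt{6}}{2} \approx 3.9361$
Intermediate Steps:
$V{\left(S \right)} = - \frac{2}{7} + \frac{1}{7 S}$
$l{\left(v,o \right)} = \frac{o}{o + v}$
$h{\left(p \right)} = \sqrt{\frac{1}{2} + p}$ ($h{\left(p \right)} = \sqrt{\frac{p}{p + p} + p} = \sqrt{\frac{p}{2 p} + p} = \sqrt{p \frac{1}{2 p} + p} = \sqrt{\frac{1}{2} + p}$)
$h{\left(13 \right)} - V{\left(6 \cdot 1 \right)} = \frac{\sqrt{2 + 4 \cdot 13}}{2} - \frac{1 - 2 \cdot 6 \cdot 1}{7 \cdot 6 \cdot 1} = \frac{\sqrt{2 + 52}}{2} - \frac{1 - 12}{7 \cdot 6} = \frac{\sqrt{54}}{2} - \frac{1}{7} \cdot \frac{1}{6} \left(1 - 12\right) = \frac{3 \sqrt{6}}{2} - \frac{1}{7} \cdot \frac{1}{6} \left(-11\right) = \frac{3 \sqrt{6}}{2} - - \frac{11}{42} = \frac{3 \sqrt{6}}{2} + \frac{11}{42} = \frac{11}{42} + \frac{3 \sqrt{6}}{2}$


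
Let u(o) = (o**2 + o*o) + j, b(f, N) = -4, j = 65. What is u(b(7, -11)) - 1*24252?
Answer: -24155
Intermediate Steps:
u(o) = 65 + 2*o**2 (u(o) = (o**2 + o*o) + 65 = (o**2 + o**2) + 65 = 2*o**2 + 65 = 65 + 2*o**2)
u(b(7, -11)) - 1*24252 = (65 + 2*(-4)**2) - 1*24252 = (65 + 2*16) - 24252 = (65 + 32) - 24252 = 97 - 24252 = -24155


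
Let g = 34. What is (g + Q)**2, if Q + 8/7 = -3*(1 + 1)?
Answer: 35344/49 ≈ 721.31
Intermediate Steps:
Q = -50/7 (Q = -8/7 - 3*(1 + 1) = -8/7 - 3*2 = -8/7 - 6 = -50/7 ≈ -7.1429)
(g + Q)**2 = (34 - 50/7)**2 = (188/7)**2 = 35344/49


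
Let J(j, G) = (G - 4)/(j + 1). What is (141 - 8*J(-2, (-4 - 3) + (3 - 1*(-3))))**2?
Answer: 10201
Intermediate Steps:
J(j, G) = (-4 + G)/(1 + j)
(141 - 8*J(-2, (-4 - 3) + (3 - 1*(-3))))**2 = (141 - 8*(-4 + ((-4 - 3) + (3 - 1*(-3))))/(1 - 2))**2 = (141 - 8*(-4 + (-7 + (3 + 3)))/(-1))**2 = (141 - (-8)*(-4 + (-7 + 6)))**2 = (141 - (-8)*(-4 - 1))**2 = (141 - (-8)*(-5))**2 = (141 - 8*5)**2 = (141 - 40)**2 = 101**2 = 10201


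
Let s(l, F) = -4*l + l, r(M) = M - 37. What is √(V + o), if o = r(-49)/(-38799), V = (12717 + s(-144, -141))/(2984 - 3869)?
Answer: I*√24026180574335/1271745 ≈ 3.8543*I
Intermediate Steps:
r(M) = -37 + M
s(l, F) = -3*l
V = -4383/295 (V = (12717 - 3*(-144))/(2984 - 3869) = (12717 + 432)/(-885) = 13149*(-1/885) = -4383/295 ≈ -14.858)
o = 86/38799 (o = (-37 - 49)/(-38799) = -86*(-1/38799) = 86/38799 ≈ 0.0022166)
√(V + o) = √(-4383/295 + 86/38799) = √(-170030647/11445705) = I*√24026180574335/1271745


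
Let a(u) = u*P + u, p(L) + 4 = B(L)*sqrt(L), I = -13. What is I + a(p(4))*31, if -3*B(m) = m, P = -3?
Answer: 1201/3 ≈ 400.33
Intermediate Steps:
B(m) = -m/3
p(L) = -4 - L**(3/2)/3 (p(L) = -4 + (-L/3)*sqrt(L) = -4 - L**(3/2)/3)
a(u) = -2*u (a(u) = u*(-3) + u = -3*u + u = -2*u)
I + a(p(4))*31 = -13 - 2*(-4 - 4**(3/2)/3)*31 = -13 - 2*(-4 - 1/3*8)*31 = -13 - 2*(-4 - 8/3)*31 = -13 - 2*(-20/3)*31 = -13 + (40/3)*31 = -13 + 1240/3 = 1201/3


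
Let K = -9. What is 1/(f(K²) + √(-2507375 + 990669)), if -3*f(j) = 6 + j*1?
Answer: -29/1517547 - I*√1516706/1517547 ≈ -1.911e-5 - 0.00081154*I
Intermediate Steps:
f(j) = -2 - j/3 (f(j) = -(6 + j*1)/3 = -(6 + j)/3 = -2 - j/3)
1/(f(K²) + √(-2507375 + 990669)) = 1/((-2 - ⅓*(-9)²) + √(-2507375 + 990669)) = 1/((-2 - ⅓*81) + √(-1516706)) = 1/((-2 - 27) + I*√1516706) = 1/(-29 + I*√1516706)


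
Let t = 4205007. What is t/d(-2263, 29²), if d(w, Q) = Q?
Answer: 4205007/841 ≈ 5000.0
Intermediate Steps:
t/d(-2263, 29²) = 4205007/(29²) = 4205007/841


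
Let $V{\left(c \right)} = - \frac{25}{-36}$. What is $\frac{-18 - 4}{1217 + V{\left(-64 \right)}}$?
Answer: $- \frac{792}{43837} \approx -0.018067$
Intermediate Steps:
$V{\left(c \right)} = \frac{25}{36}$ ($V{\left(c \right)} = \left(-25\right) \left(- \frac{1}{36}\right) = \frac{25}{36}$)
$\frac{-18 - 4}{1217 + V{\left(-64 \right)}} = \frac{-18 - 4}{1217 + \frac{25}{36}} = - \frac{22}{\frac{43837}{36}} = \left(-22\right) \frac{36}{43837} = - \frac{792}{43837}$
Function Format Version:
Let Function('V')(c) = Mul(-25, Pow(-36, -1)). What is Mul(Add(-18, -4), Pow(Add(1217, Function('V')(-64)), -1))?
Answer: Rational(-792, 43837) ≈ -0.018067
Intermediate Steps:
Function('V')(c) = Rational(25, 36) (Function('V')(c) = Mul(-25, Rational(-1, 36)) = Rational(25, 36))
Mul(Add(-18, -4), Pow(Add(1217, Function('V')(-64)), -1)) = Mul(Add(-18, -4), Pow(Add(1217, Rational(25, 36)), -1)) = Mul(-22, Pow(Rational(43837, 36), -1)) = Mul(-22, Rational(36, 43837)) = Rational(-792, 43837)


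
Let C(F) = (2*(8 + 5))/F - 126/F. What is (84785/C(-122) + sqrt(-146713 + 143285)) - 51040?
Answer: 523977/10 + 2*I*sqrt(857) ≈ 52398.0 + 58.549*I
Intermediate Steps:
C(F) = -100/F (C(F) = (2*13)/F - 126/F = 26/F - 126/F = -100/F)
(84785/C(-122) + sqrt(-146713 + 143285)) - 51040 = (84785/((-100/(-122))) + sqrt(-146713 + 143285)) - 51040 = (84785/((-100*(-1/122))) + sqrt(-3428)) - 51040 = (84785/(50/61) + 2*I*sqrt(857)) - 51040 = (84785*(61/50) + 2*I*sqrt(857)) - 51040 = (1034377/10 + 2*I*sqrt(857)) - 51040 = 523977/10 + 2*I*sqrt(857)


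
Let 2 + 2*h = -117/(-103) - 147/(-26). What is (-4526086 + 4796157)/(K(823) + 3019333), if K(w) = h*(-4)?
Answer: 361625069/4042874060 ≈ 0.089447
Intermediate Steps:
h = 12827/5356 (h = -1 + (-117/(-103) - 147/(-26))/2 = -1 + (-117*(-1/103) - 147*(-1/26))/2 = -1 + (117/103 + 147/26)/2 = -1 + (1/2)*(18183/2678) = -1 + 18183/5356 = 12827/5356 ≈ 2.3949)
K(w) = -12827/1339 (K(w) = (12827/5356)*(-4) = -12827/1339)
(-4526086 + 4796157)/(K(823) + 3019333) = (-4526086 + 4796157)/(-12827/1339 + 3019333) = 270071/(4042874060/1339) = 270071*(1339/4042874060) = 361625069/4042874060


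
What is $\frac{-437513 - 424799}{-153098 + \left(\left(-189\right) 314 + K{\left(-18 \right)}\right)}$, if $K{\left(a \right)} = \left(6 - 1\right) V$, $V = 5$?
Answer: $\frac{862312}{212419} \approx 4.0595$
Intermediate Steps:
$K{\left(a \right)} = 25$ ($K{\left(a \right)} = \left(6 - 1\right) 5 = 5 \cdot 5 = 25$)
$\frac{-437513 - 424799}{-153098 + \left(\left(-189\right) 314 + K{\left(-18 \right)}\right)} = \frac{-437513 - 424799}{-153098 + \left(\left(-189\right) 314 + 25\right)} = - \frac{862312}{-153098 + \left(-59346 + 25\right)} = - \frac{862312}{-153098 - 59321} = - \frac{862312}{-212419} = \left(-862312\right) \left(- \frac{1}{212419}\right) = \frac{862312}{212419}$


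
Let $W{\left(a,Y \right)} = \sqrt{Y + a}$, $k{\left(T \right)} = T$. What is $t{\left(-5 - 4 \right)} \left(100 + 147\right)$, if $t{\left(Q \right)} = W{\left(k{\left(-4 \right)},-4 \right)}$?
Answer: $494 i \sqrt{2} \approx 698.62 i$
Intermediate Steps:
$t{\left(Q \right)} = 2 i \sqrt{2}$ ($t{\left(Q \right)} = \sqrt{-4 - 4} = \sqrt{-8} = 2 i \sqrt{2}$)
$t{\left(-5 - 4 \right)} \left(100 + 147\right) = 2 i \sqrt{2} \left(100 + 147\right) = 2 i \sqrt{2} \cdot 247 = 494 i \sqrt{2}$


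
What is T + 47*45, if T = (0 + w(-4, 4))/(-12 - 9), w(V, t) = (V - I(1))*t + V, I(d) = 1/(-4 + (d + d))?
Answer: 14811/7 ≈ 2115.9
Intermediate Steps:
I(d) = 1/(-4 + 2*d)
w(V, t) = V + t*(1/2 + V) (w(V, t) = (V - 1/(2*(-2 + 1)))*t + V = (V - 1/(2*(-1)))*t + V = (V - (-1)/2)*t + V = (V - 1*(-1/2))*t + V = (V + 1/2)*t + V = (1/2 + V)*t + V = t*(1/2 + V) + V = V + t*(1/2 + V))
T = 6/7 (T = (0 + (-4 + (1/2)*4 - 4*4))/(-12 - 9) = (0 + (-4 + 2 - 16))/(-21) = (0 - 18)*(-1/21) = -18*(-1/21) = 6/7 ≈ 0.85714)
T + 47*45 = 6/7 + 47*45 = 6/7 + 2115 = 14811/7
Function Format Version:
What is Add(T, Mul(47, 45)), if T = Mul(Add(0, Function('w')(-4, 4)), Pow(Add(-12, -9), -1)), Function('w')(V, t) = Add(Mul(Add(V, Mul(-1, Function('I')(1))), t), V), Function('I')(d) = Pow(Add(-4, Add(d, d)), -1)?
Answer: Rational(14811, 7) ≈ 2115.9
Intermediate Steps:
Function('I')(d) = Pow(Add(-4, Mul(2, d)), -1)
Function('w')(V, t) = Add(V, Mul(t, Add(Rational(1, 2), V))) (Function('w')(V, t) = Add(Mul(Add(V, Mul(-1, Mul(Rational(1, 2), Pow(Add(-2, 1), -1)))), t), V) = Add(Mul(Add(V, Mul(-1, Mul(Rational(1, 2), Pow(-1, -1)))), t), V) = Add(Mul(Add(V, Mul(-1, Mul(Rational(1, 2), -1))), t), V) = Add(Mul(Add(V, Mul(-1, Rational(-1, 2))), t), V) = Add(Mul(Add(V, Rational(1, 2)), t), V) = Add(Mul(Add(Rational(1, 2), V), t), V) = Add(Mul(t, Add(Rational(1, 2), V)), V) = Add(V, Mul(t, Add(Rational(1, 2), V))))
T = Rational(6, 7) (T = Mul(Add(0, Add(-4, Mul(Rational(1, 2), 4), Mul(-4, 4))), Pow(Add(-12, -9), -1)) = Mul(Add(0, Add(-4, 2, -16)), Pow(-21, -1)) = Mul(Add(0, -18), Rational(-1, 21)) = Mul(-18, Rational(-1, 21)) = Rational(6, 7) ≈ 0.85714)
Add(T, Mul(47, 45)) = Add(Rational(6, 7), Mul(47, 45)) = Add(Rational(6, 7), 2115) = Rational(14811, 7)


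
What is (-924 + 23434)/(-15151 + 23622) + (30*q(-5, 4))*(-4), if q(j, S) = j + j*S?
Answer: 25435510/8471 ≈ 3002.7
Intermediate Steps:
q(j, S) = j + S*j
(-924 + 23434)/(-15151 + 23622) + (30*q(-5, 4))*(-4) = (-924 + 23434)/(-15151 + 23622) + (30*(-5*(1 + 4)))*(-4) = 22510/8471 + (30*(-5*5))*(-4) = 22510*(1/8471) + (30*(-25))*(-4) = 22510/8471 - 750*(-4) = 22510/8471 + 3000 = 25435510/8471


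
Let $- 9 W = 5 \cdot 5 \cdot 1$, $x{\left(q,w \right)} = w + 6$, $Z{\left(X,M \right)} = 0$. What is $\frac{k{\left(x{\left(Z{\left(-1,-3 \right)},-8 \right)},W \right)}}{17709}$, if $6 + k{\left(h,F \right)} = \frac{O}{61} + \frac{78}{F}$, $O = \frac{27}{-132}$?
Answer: $- \frac{762331}{396091300} \approx -0.0019246$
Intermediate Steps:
$O = - \frac{9}{44}$ ($O = 27 \left(- \frac{1}{132}\right) = - \frac{9}{44} \approx -0.20455$)
$x{\left(q,w \right)} = 6 + w$
$W = - \frac{25}{9}$ ($W = - \frac{5 \cdot 5 \cdot 1}{9} = - \frac{25 \cdot 1}{9} = \left(- \frac{1}{9}\right) 25 = - \frac{25}{9} \approx -2.7778$)
$k{\left(h,F \right)} = - \frac{16113}{2684} + \frac{78}{F}$ ($k{\left(h,F \right)} = -6 + \left(- \frac{9}{44 \cdot 61} + \frac{78}{F}\right) = -6 + \left(\left(- \frac{9}{44}\right) \frac{1}{61} + \frac{78}{F}\right) = -6 - \left(\frac{9}{2684} - \frac{78}{F}\right) = - \frac{16113}{2684} + \frac{78}{F}$)
$\frac{k{\left(x{\left(Z{\left(-1,-3 \right)},-8 \right)},W \right)}}{17709} = \frac{- \frac{16113}{2684} + \frac{78}{- \frac{25}{9}}}{17709} = \left(- \frac{16113}{2684} + 78 \left(- \frac{9}{25}\right)\right) \frac{1}{17709} = \left(- \frac{16113}{2684} - \frac{702}{25}\right) \frac{1}{17709} = \left(- \frac{2286993}{67100}\right) \frac{1}{17709} = - \frac{762331}{396091300}$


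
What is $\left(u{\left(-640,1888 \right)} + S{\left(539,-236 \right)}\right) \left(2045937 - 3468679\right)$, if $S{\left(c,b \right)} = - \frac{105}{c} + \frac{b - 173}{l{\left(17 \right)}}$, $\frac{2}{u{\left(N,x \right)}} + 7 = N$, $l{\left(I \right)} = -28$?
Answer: $- \frac{2042642782707}{99638} \approx -2.0501 \cdot 10^{7}$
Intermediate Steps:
$u{\left(N,x \right)} = \frac{2}{-7 + N}$
$S{\left(c,b \right)} = \frac{173}{28} - \frac{105}{c} - \frac{b}{28}$ ($S{\left(c,b \right)} = - \frac{105}{c} + \frac{b - 173}{-28} = - \frac{105}{c} + \left(-173 + b\right) \left(- \frac{1}{28}\right) = - \frac{105}{c} - \left(- \frac{173}{28} + \frac{b}{28}\right) = \frac{173}{28} - \frac{105}{c} - \frac{b}{28}$)
$\left(u{\left(-640,1888 \right)} + S{\left(539,-236 \right)}\right) \left(2045937 - 3468679\right) = \left(\frac{2}{-7 - 640} + \frac{-2940 + 539 \left(173 - -236\right)}{28 \cdot 539}\right) \left(2045937 - 3468679\right) = \left(\frac{2}{-647} + \frac{1}{28} \cdot \frac{1}{539} \left(-2940 + 539 \left(173 + 236\right)\right)\right) \left(-1422742\right) = \left(2 \left(- \frac{1}{647}\right) + \frac{1}{28} \cdot \frac{1}{539} \left(-2940 + 539 \cdot 409\right)\right) \left(-1422742\right) = \left(- \frac{2}{647} + \frac{1}{28} \cdot \frac{1}{539} \left(-2940 + 220451\right)\right) \left(-1422742\right) = \left(- \frac{2}{647} + \frac{1}{28} \cdot \frac{1}{539} \cdot 217511\right) \left(-1422742\right) = \left(- \frac{2}{647} + \frac{4439}{308}\right) \left(-1422742\right) = \frac{2871417}{199276} \left(-1422742\right) = - \frac{2042642782707}{99638}$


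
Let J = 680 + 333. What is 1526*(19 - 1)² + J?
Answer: 495437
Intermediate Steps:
J = 1013
1526*(19 - 1)² + J = 1526*(19 - 1)² + 1013 = 1526*18² + 1013 = 1526*324 + 1013 = 494424 + 1013 = 495437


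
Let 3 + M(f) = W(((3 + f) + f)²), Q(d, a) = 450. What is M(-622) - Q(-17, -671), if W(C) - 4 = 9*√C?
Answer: 10720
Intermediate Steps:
W(C) = 4 + 9*√C
M(f) = 1 + 9*√((3 + 2*f)²) (M(f) = -3 + (4 + 9*√(((3 + f) + f)²)) = -3 + (4 + 9*√((3 + 2*f)²)) = 1 + 9*√((3 + 2*f)²))
M(-622) - Q(-17, -671) = (1 + 9*√((3 + 2*(-622))²)) - 1*450 = (1 + 9*√((3 - 1244)²)) - 450 = (1 + 9*√((-1241)²)) - 450 = (1 + 9*√1540081) - 450 = (1 + 9*1241) - 450 = (1 + 11169) - 450 = 11170 - 450 = 10720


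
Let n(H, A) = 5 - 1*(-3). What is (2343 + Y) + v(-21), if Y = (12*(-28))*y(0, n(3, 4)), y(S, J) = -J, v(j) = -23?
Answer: 5008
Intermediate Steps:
n(H, A) = 8 (n(H, A) = 5 + 3 = 8)
Y = 2688 (Y = (12*(-28))*(-1*8) = -336*(-8) = 2688)
(2343 + Y) + v(-21) = (2343 + 2688) - 23 = 5031 - 23 = 5008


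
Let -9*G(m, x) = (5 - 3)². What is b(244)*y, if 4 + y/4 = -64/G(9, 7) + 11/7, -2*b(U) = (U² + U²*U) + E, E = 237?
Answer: -28910555974/7 ≈ -4.1301e+9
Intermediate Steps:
b(U) = -237/2 - U²/2 - U³/2 (b(U) = -((U² + U²*U) + 237)/2 = -((U² + U³) + 237)/2 = -(237 + U² + U³)/2 = -237/2 - U²/2 - U³/2)
G(m, x) = -4/9 (G(m, x) = -(5 - 3)²/9 = -⅑*2² = -⅑*4 = -4/9)
y = 3964/7 (y = -16 + 4*(-64/(-4/9) + 11/7) = -16 + 4*(-64*(-9/4) + 11*(⅐)) = -16 + 4*(144 + 11/7) = -16 + 4*(1019/7) = -16 + 4076/7 = 3964/7 ≈ 566.29)
b(244)*y = (-237/2 - ½*244² - ½*244³)*(3964/7) = (-237/2 - ½*59536 - ½*14526784)*(3964/7) = (-237/2 - 29768 - 7263392)*(3964/7) = -14586557/2*3964/7 = -28910555974/7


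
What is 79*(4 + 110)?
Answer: 9006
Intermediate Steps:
79*(4 + 110) = 79*114 = 9006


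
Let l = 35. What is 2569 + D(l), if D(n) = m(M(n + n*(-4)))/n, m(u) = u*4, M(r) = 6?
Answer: 89939/35 ≈ 2569.7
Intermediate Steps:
m(u) = 4*u
D(n) = 24/n (D(n) = (4*6)/n = 24/n)
2569 + D(l) = 2569 + 24/35 = 89939/35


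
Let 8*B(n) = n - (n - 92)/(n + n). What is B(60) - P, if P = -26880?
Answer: 403313/15 ≈ 26888.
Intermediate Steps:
B(n) = n/8 - (-92 + n)/(16*n) (B(n) = (n - (n - 92)/(n + n))/8 = (n - (-92 + n)/(2*n))/8 = n/8 - (-92 + n)/(16*n))
B(60) - P = (1/16)*(92 + 60*(-1 + 2*60))/60 - 1*(-26880) = (1/16)*(1/60)*(92 + 60*(-1 + 120)) + 26880 = (1/16)*(1/60)*(92 + 60*119) + 26880 = (1/16)*(1/60)*(92 + 7140) + 26880 = (1/16)*(1/60)*7232 + 26880 = 113/15 + 26880 = 403313/15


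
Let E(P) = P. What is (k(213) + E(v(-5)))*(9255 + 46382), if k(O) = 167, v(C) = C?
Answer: 9013194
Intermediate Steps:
(k(213) + E(v(-5)))*(9255 + 46382) = (167 - 5)*(9255 + 46382) = 162*55637 = 9013194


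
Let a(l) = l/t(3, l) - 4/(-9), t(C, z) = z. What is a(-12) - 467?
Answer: -4190/9 ≈ -465.56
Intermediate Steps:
a(l) = 13/9 (a(l) = l/l - 4/(-9) = 1 - 4*(-⅑) = 1 + 4/9 = 13/9)
a(-12) - 467 = 13/9 - 467 = -4190/9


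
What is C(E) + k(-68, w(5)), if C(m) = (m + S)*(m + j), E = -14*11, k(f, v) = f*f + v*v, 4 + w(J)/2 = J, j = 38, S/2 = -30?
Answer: 29452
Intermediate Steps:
S = -60 (S = 2*(-30) = -60)
w(J) = -8 + 2*J
k(f, v) = f**2 + v**2
E = -154
C(m) = (-60 + m)*(38 + m) (C(m) = (m - 60)*(m + 38) = (-60 + m)*(38 + m))
C(E) + k(-68, w(5)) = (-2280 + (-154)**2 - 22*(-154)) + ((-68)**2 + (-8 + 2*5)**2) = (-2280 + 23716 + 3388) + (4624 + (-8 + 10)**2) = 24824 + (4624 + 2**2) = 24824 + (4624 + 4) = 24824 + 4628 = 29452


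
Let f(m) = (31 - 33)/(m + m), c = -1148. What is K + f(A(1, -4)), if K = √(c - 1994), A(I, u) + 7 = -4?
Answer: 1/11 + I*√3142 ≈ 0.090909 + 56.054*I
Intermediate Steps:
A(I, u) = -11 (A(I, u) = -7 - 4 = -11)
f(m) = -1/m (f(m) = -2*1/(2*m) = -1/m)
K = I*√3142 (K = √(-1148 - 1994) = √(-3142) = I*√3142 ≈ 56.054*I)
K + f(A(1, -4)) = I*√3142 - 1/(-11) = I*√3142 - 1*(-1/11) = I*√3142 + 1/11 = 1/11 + I*√3142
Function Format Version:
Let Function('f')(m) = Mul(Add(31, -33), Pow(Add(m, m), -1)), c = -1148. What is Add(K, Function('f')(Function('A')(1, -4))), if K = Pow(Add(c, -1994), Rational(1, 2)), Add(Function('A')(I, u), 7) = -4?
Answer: Add(Rational(1, 11), Mul(I, Pow(3142, Rational(1, 2)))) ≈ Add(0.090909, Mul(56.054, I))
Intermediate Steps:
Function('A')(I, u) = -11 (Function('A')(I, u) = Add(-7, -4) = -11)
Function('f')(m) = Mul(-1, Pow(m, -1)) (Function('f')(m) = Mul(-2, Pow(Mul(2, m), -1)) = Mul(-2, Mul(Rational(1, 2), Pow(m, -1))) = Mul(-1, Pow(m, -1)))
K = Mul(I, Pow(3142, Rational(1, 2))) (K = Pow(Add(-1148, -1994), Rational(1, 2)) = Pow(-3142, Rational(1, 2)) = Mul(I, Pow(3142, Rational(1, 2))) ≈ Mul(56.054, I))
Add(K, Function('f')(Function('A')(1, -4))) = Add(Mul(I, Pow(3142, Rational(1, 2))), Mul(-1, Pow(-11, -1))) = Add(Mul(I, Pow(3142, Rational(1, 2))), Mul(-1, Rational(-1, 11))) = Add(Mul(I, Pow(3142, Rational(1, 2))), Rational(1, 11)) = Add(Rational(1, 11), Mul(I, Pow(3142, Rational(1, 2))))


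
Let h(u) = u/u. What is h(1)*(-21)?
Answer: -21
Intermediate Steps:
h(u) = 1
h(1)*(-21) = 1*(-21) = -21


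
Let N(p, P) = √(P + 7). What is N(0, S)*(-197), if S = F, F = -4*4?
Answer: -591*I ≈ -591.0*I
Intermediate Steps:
F = -16
S = -16
N(p, P) = √(7 + P)
N(0, S)*(-197) = √(7 - 16)*(-197) = √(-9)*(-197) = (3*I)*(-197) = -591*I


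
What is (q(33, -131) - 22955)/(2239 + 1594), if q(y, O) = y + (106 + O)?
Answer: -22947/3833 ≈ -5.9867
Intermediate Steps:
q(y, O) = 106 + O + y
(q(33, -131) - 22955)/(2239 + 1594) = ((106 - 131 + 33) - 22955)/(2239 + 1594) = (8 - 22955)/3833 = -22947*1/3833 = -22947/3833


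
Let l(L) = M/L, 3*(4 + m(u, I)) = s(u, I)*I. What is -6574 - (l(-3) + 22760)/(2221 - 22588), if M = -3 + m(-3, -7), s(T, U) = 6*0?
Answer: -401609687/61101 ≈ -6572.9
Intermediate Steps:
s(T, U) = 0
m(u, I) = -4 (m(u, I) = -4 + (0*I)/3 = -4 + (1/3)*0 = -4 + 0 = -4)
M = -7 (M = -3 - 4 = -7)
l(L) = -7/L
-6574 - (l(-3) + 22760)/(2221 - 22588) = -6574 - (-7/(-3) + 22760)/(2221 - 22588) = -6574 - (-7*(-1/3) + 22760)/(-20367) = -6574 - (7/3 + 22760)*(-1)/20367 = -6574 - 68287*(-1)/(3*20367) = -6574 - 1*(-68287/61101) = -6574 + 68287/61101 = -401609687/61101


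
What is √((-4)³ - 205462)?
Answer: I*√205526 ≈ 453.35*I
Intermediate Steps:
√((-4)³ - 205462) = √(-64 - 205462) = √(-205526) = I*√205526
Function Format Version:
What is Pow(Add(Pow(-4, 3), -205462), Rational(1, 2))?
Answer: Mul(I, Pow(205526, Rational(1, 2))) ≈ Mul(453.35, I)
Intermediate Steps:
Pow(Add(Pow(-4, 3), -205462), Rational(1, 2)) = Pow(Add(-64, -205462), Rational(1, 2)) = Pow(-205526, Rational(1, 2)) = Mul(I, Pow(205526, Rational(1, 2)))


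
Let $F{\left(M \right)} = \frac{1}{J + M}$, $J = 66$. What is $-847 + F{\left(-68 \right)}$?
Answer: $- \frac{1695}{2} \approx -847.5$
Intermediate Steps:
$F{\left(M \right)} = \frac{1}{66 + M}$
$-847 + F{\left(-68 \right)} = -847 + \frac{1}{66 - 68} = -847 + \frac{1}{-2} = -847 - \frac{1}{2} = - \frac{1695}{2}$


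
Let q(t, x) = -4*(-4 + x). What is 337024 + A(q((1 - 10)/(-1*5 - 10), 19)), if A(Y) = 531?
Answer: 337555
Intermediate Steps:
q(t, x) = 16 - 4*x
337024 + A(q((1 - 10)/(-1*5 - 10), 19)) = 337024 + 531 = 337555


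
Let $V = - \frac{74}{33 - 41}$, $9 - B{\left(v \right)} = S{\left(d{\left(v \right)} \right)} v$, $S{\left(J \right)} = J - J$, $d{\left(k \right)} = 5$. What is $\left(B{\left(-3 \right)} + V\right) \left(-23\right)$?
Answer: $- \frac{1679}{4} \approx -419.75$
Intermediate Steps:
$S{\left(J \right)} = 0$
$B{\left(v \right)} = 9$ ($B{\left(v \right)} = 9 - 0 v = 9 - 0 = 9 + 0 = 9$)
$V = \frac{37}{4}$ ($V = - \frac{74}{33 - 41} = - \frac{74}{-8} = \left(-74\right) \left(- \frac{1}{8}\right) = \frac{37}{4} \approx 9.25$)
$\left(B{\left(-3 \right)} + V\right) \left(-23\right) = \left(9 + \frac{37}{4}\right) \left(-23\right) = \frac{73}{4} \left(-23\right) = - \frac{1679}{4}$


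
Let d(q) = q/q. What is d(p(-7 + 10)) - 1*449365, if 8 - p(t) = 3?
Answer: -449364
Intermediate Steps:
p(t) = 5 (p(t) = 8 - 1*3 = 8 - 3 = 5)
d(q) = 1
d(p(-7 + 10)) - 1*449365 = 1 - 1*449365 = 1 - 449365 = -449364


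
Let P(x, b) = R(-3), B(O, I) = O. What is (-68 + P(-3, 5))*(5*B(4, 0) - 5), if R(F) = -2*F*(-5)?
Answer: -1470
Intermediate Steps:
R(F) = 10*F
P(x, b) = -30 (P(x, b) = 10*(-3) = -30)
(-68 + P(-3, 5))*(5*B(4, 0) - 5) = (-68 - 30)*(5*4 - 5) = -98*(20 - 5) = -98*15 = -1470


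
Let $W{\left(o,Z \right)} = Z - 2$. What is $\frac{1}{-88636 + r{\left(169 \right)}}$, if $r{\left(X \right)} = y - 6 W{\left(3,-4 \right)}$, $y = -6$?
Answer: $- \frac{1}{88606} \approx -1.1286 \cdot 10^{-5}$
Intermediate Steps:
$W{\left(o,Z \right)} = -2 + Z$
$r{\left(X \right)} = 30$ ($r{\left(X \right)} = -6 - 6 \left(-2 - 4\right) = -6 - -36 = -6 + 36 = 30$)
$\frac{1}{-88636 + r{\left(169 \right)}} = \frac{1}{-88636 + 30} = \frac{1}{-88606} = - \frac{1}{88606}$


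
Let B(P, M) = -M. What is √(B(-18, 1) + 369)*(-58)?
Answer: -232*√23 ≈ -1112.6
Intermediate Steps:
√(B(-18, 1) + 369)*(-58) = √(-1*1 + 369)*(-58) = √(-1 + 369)*(-58) = √368*(-58) = (4*√23)*(-58) = -232*√23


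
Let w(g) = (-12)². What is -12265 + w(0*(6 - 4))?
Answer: -12121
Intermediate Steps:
w(g) = 144
-12265 + w(0*(6 - 4)) = -12265 + 144 = -12121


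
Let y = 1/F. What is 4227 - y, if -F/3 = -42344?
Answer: 536964263/127032 ≈ 4227.0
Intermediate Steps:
F = 127032 (F = -3*(-42344) = 127032)
y = 1/127032 ≈ 7.8720e-6
4227 - y = 4227 - 1*1/127032 = 4227 - 1/127032 = 536964263/127032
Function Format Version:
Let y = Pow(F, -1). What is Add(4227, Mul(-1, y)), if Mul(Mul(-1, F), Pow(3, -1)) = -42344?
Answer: Rational(536964263, 127032) ≈ 4227.0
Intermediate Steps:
F = 127032 (F = Mul(-3, -42344) = 127032)
y = Rational(1, 127032) (y = Pow(127032, -1) = Rational(1, 127032) ≈ 7.8720e-6)
Add(4227, Mul(-1, y)) = Add(4227, Mul(-1, Rational(1, 127032))) = Add(4227, Rational(-1, 127032)) = Rational(536964263, 127032)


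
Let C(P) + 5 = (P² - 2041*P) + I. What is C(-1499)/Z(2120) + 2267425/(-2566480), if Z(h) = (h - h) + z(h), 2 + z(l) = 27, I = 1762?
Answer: 2724675216107/12832400 ≈ 2.1233e+5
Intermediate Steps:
z(l) = 25 (z(l) = -2 + 27 = 25)
Z(h) = 25 (Z(h) = (h - h) + 25 = 0 + 25 = 25)
C(P) = 1757 + P² - 2041*P (C(P) = -5 + ((P² - 2041*P) + 1762) = -5 + (1762 + P² - 2041*P) = 1757 + P² - 2041*P)
C(-1499)/Z(2120) + 2267425/(-2566480) = (1757 + (-1499)² - 2041*(-1499))/25 + 2267425/(-2566480) = (1757 + 2247001 + 3059459)*(1/25) + 2267425*(-1/2566480) = 5308217*(1/25) - 453485/513296 = 5308217/25 - 453485/513296 = 2724675216107/12832400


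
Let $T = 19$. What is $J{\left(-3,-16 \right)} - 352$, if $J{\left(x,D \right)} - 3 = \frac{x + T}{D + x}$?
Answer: $- \frac{6647}{19} \approx -349.84$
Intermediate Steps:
$J{\left(x,D \right)} = 3 + \frac{19 + x}{D + x}$ ($J{\left(x,D \right)} = 3 + \frac{x + 19}{D + x} = 3 + \frac{19 + x}{D + x}$)
$J{\left(-3,-16 \right)} - 352 = \frac{19 + 3 \left(-16\right) + 4 \left(-3\right)}{-16 - 3} - 352 = \frac{19 - 48 - 12}{-19} - 352 = \left(- \frac{1}{19}\right) \left(-41\right) - 352 = \frac{41}{19} - 352 = - \frac{6647}{19}$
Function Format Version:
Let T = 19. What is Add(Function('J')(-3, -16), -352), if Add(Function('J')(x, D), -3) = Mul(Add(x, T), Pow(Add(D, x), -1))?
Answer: Rational(-6647, 19) ≈ -349.84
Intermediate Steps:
Function('J')(x, D) = Add(3, Mul(Pow(Add(D, x), -1), Add(19, x))) (Function('J')(x, D) = Add(3, Mul(Add(x, 19), Pow(Add(D, x), -1))) = Add(3, Mul(Add(19, x), Pow(Add(D, x), -1))) = Add(3, Mul(Pow(Add(D, x), -1), Add(19, x))))
Add(Function('J')(-3, -16), -352) = Add(Mul(Pow(Add(-16, -3), -1), Add(19, Mul(3, -16), Mul(4, -3))), -352) = Add(Mul(Pow(-19, -1), Add(19, -48, -12)), -352) = Add(Mul(Rational(-1, 19), -41), -352) = Add(Rational(41, 19), -352) = Rational(-6647, 19)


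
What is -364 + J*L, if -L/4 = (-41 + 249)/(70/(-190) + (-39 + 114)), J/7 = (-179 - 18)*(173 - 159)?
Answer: 152336548/709 ≈ 2.1486e+5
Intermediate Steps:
J = -19306 (J = 7*((-179 - 18)*(173 - 159)) = 7*(-197*14) = 7*(-2758) = -19306)
L = -7904/709 (L = -4*(-41 + 249)/(70/(-190) + (-39 + 114)) = -832/(70*(-1/190) + 75) = -832/(-7/19 + 75) = -832/1418/19 = -832*19/1418 = -4*1976/709 = -7904/709 ≈ -11.148)
-364 + J*L = -364 - 19306*(-7904/709) = -364 + 152594624/709 = 152336548/709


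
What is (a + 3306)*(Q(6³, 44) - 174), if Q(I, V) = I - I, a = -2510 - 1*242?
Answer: -96396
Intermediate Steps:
a = -2752 (a = -2510 - 242 = -2752)
Q(I, V) = 0
(a + 3306)*(Q(6³, 44) - 174) = (-2752 + 3306)*(0 - 174) = 554*(-174) = -96396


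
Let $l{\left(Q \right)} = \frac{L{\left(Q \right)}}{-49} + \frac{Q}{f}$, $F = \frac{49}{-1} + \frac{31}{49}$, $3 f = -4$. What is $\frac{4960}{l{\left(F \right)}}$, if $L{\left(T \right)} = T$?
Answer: $\frac{4763584}{35787} \approx 133.11$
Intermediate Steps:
$f = - \frac{4}{3}$ ($f = \frac{1}{3} \left(-4\right) = - \frac{4}{3} \approx -1.3333$)
$F = - \frac{2370}{49}$ ($F = 49 \left(-1\right) + 31 \cdot \frac{1}{49} = -49 + \frac{31}{49} = - \frac{2370}{49} \approx -48.367$)
$l{\left(Q \right)} = - \frac{151 Q}{196}$ ($l{\left(Q \right)} = \frac{Q}{-49} + \frac{Q}{- \frac{4}{3}} = Q \left(- \frac{1}{49}\right) + Q \left(- \frac{3}{4}\right) = - \frac{Q}{49} - \frac{3 Q}{4} = - \frac{151 Q}{196}$)
$\frac{4960}{l{\left(F \right)}} = \frac{4960}{\left(- \frac{151}{196}\right) \left(- \frac{2370}{49}\right)} = \frac{4960}{\frac{178935}{4802}} = 4960 \cdot \frac{4802}{178935} = \frac{4763584}{35787}$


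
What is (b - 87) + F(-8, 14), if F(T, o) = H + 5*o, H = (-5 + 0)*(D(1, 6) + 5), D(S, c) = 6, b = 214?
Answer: 142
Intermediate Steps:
H = -55 (H = (-5 + 0)*(6 + 5) = -5*11 = -55)
F(T, o) = -55 + 5*o
(b - 87) + F(-8, 14) = (214 - 87) + (-55 + 5*14) = 127 + (-55 + 70) = 127 + 15 = 142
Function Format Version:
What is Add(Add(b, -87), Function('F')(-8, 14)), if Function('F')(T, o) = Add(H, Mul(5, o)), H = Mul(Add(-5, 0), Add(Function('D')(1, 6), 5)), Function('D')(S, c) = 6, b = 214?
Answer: 142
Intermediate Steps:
H = -55 (H = Mul(Add(-5, 0), Add(6, 5)) = Mul(-5, 11) = -55)
Function('F')(T, o) = Add(-55, Mul(5, o))
Add(Add(b, -87), Function('F')(-8, 14)) = Add(Add(214, -87), Add(-55, Mul(5, 14))) = Add(127, Add(-55, 70)) = Add(127, 15) = 142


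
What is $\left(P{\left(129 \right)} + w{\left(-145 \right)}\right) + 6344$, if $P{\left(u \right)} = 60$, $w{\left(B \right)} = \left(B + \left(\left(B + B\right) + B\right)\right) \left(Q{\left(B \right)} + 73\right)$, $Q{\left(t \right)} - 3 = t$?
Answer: $46424$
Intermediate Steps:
$Q{\left(t \right)} = 3 + t$
$w{\left(B \right)} = 4 B \left(76 + B\right)$ ($w{\left(B \right)} = \left(B + \left(\left(B + B\right) + B\right)\right) \left(\left(3 + B\right) + 73\right) = \left(B + \left(2 B + B\right)\right) \left(76 + B\right) = \left(B + 3 B\right) \left(76 + B\right) = 4 B \left(76 + B\right)$)
$\left(P{\left(129 \right)} + w{\left(-145 \right)}\right) + 6344 = \left(60 + 4 \left(-145\right) \left(76 - 145\right)\right) + 6344 = \left(60 + 4 \left(-145\right) \left(-69\right)\right) + 6344 = \left(60 + 40020\right) + 6344 = 40080 + 6344 = 46424$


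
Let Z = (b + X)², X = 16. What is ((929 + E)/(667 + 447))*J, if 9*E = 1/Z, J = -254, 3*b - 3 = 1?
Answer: -319026159/1506128 ≈ -211.82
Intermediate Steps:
b = 4/3 (b = 1 + (⅓)*1 = 1 + ⅓ = 4/3 ≈ 1.3333)
Z = 2704/9 (Z = (4/3 + 16)² = (52/3)² = 2704/9 ≈ 300.44)
E = 1/2704 (E = 1/(9*(2704/9)) = (⅑)*(9/2704) = 1/2704 ≈ 0.00036982)
((929 + E)/(667 + 447))*J = ((929 + 1/2704)/(667 + 447))*(-254) = ((2512017/2704)/1114)*(-254) = ((2512017/2704)*(1/1114))*(-254) = (2512017/3012256)*(-254) = -319026159/1506128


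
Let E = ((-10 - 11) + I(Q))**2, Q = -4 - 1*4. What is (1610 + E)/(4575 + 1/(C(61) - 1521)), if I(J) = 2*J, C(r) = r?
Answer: 4349340/6679499 ≈ 0.65115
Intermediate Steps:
Q = -8 (Q = -4 - 4 = -8)
E = 1369 (E = ((-10 - 11) + 2*(-8))**2 = (-21 - 16)**2 = (-37)**2 = 1369)
(1610 + E)/(4575 + 1/(C(61) - 1521)) = (1610 + 1369)/(4575 + 1/(61 - 1521)) = 2979/(4575 + 1/(-1460)) = 2979/(4575 - 1/1460) = 2979/(6679499/1460) = 2979*(1460/6679499) = 4349340/6679499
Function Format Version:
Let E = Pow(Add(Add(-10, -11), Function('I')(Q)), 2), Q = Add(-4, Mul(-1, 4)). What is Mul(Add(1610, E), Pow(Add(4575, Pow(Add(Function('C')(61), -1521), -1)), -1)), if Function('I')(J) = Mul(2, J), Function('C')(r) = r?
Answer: Rational(4349340, 6679499) ≈ 0.65115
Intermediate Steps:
Q = -8 (Q = Add(-4, -4) = -8)
E = 1369 (E = Pow(Add(Add(-10, -11), Mul(2, -8)), 2) = Pow(Add(-21, -16), 2) = Pow(-37, 2) = 1369)
Mul(Add(1610, E), Pow(Add(4575, Pow(Add(Function('C')(61), -1521), -1)), -1)) = Mul(Add(1610, 1369), Pow(Add(4575, Pow(Add(61, -1521), -1)), -1)) = Mul(2979, Pow(Add(4575, Pow(-1460, -1)), -1)) = Mul(2979, Pow(Add(4575, Rational(-1, 1460)), -1)) = Mul(2979, Pow(Rational(6679499, 1460), -1)) = Mul(2979, Rational(1460, 6679499)) = Rational(4349340, 6679499)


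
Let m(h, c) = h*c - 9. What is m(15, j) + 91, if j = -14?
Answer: -128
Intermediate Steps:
m(h, c) = -9 + c*h (m(h, c) = c*h - 9 = -9 + c*h)
m(15, j) + 91 = (-9 - 14*15) + 91 = (-9 - 210) + 91 = -219 + 91 = -128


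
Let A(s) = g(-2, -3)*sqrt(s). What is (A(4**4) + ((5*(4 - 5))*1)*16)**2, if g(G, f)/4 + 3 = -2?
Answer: 160000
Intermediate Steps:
g(G, f) = -20 (g(G, f) = -12 + 4*(-2) = -12 - 8 = -20)
A(s) = -20*sqrt(s)
(A(4**4) + ((5*(4 - 5))*1)*16)**2 = (-20*sqrt(4**4) + ((5*(4 - 5))*1)*16)**2 = (-20*sqrt(256) + ((5*(-1))*1)*16)**2 = (-20*16 - 5*1*16)**2 = (-320 - 5*16)**2 = (-320 - 80)**2 = (-400)**2 = 160000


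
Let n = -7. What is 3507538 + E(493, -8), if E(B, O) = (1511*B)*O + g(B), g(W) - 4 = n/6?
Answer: -14711059/6 ≈ -2.4518e+6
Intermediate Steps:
g(W) = 17/6 (g(W) = 4 - 7/6 = 17/6)
E(B, O) = 17/6 + 1511*B*O (E(B, O) = (1511*B)*O + 17/6 = 1511*B*O + 17/6 = 17/6 + 1511*B*O)
3507538 + E(493, -8) = 3507538 + (17/6 + 1511*493*(-8)) = 3507538 + (17/6 - 5959384) = 3507538 - 35756287/6 = -14711059/6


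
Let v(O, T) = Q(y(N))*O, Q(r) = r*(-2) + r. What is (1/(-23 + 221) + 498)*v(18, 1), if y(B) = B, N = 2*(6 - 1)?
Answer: -986050/11 ≈ -89641.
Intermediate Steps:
N = 10 (N = 2*5 = 10)
Q(r) = -r (Q(r) = -2*r + r = -r)
v(O, T) = -10*O (v(O, T) = (-1*10)*O = -10*O)
(1/(-23 + 221) + 498)*v(18, 1) = (1/(-23 + 221) + 498)*(-10*18) = (1/198 + 498)*(-180) = (98605/198)*(-180) = -986050/11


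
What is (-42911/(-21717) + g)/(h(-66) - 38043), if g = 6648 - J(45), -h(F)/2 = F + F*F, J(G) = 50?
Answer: -143331677/1012511691 ≈ -0.14156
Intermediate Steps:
h(F) = -2*F - 2*F**2 (h(F) = -2*(F + F*F) = -2*(F + F**2) = -2*F - 2*F**2)
g = 6598 (g = 6648 - 1*50 = 6648 - 50 = 6598)
(-42911/(-21717) + g)/(h(-66) - 38043) = (-42911/(-21717) + 6598)/(-2*(-66)*(1 - 66) - 38043) = (-42911*(-1/21717) + 6598)/(-2*(-66)*(-65) - 38043) = (42911/21717 + 6598)/(-8580 - 38043) = (143331677/21717)/(-46623) = (143331677/21717)*(-1/46623) = -143331677/1012511691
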